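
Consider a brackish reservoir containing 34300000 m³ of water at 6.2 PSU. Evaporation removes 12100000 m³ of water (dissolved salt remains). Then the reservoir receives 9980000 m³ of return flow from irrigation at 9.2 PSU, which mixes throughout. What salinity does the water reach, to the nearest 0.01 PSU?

9.46 PSU

After evaporation: salt = 34,300,000×6.2 = 212,660,000; volume = 34,300,000 − 12,100,000 = 22,200,000 m³
After mixing: salt = 212,660,000 + 9,980,000×9.2 = 304,476,000; volume = 22,200,000 + 9,980,000 = 32,180,000 m³
S = 304,476,000 / 32,180,000 = 9.4617 PSU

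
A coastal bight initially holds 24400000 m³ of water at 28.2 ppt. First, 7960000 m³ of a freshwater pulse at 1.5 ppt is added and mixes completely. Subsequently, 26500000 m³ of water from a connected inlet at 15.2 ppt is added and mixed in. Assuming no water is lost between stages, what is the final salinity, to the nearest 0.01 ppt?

18.74 ppt

Salt balance:
Initial salt = 24,400,000×28.2 = 688,080,000
After stage 1: salt = 688,080,000 + 7,960,000×1.5 = 700,020,000; volume = 32,360,000 m³; S = 21.632 ppt
After stage 2: salt = 700,020,000 + 26,500,000×15.2 = 1,102,820,000; volume = 58,860,000 m³
S = 1,102,820,000 / 58,860,000 = 18.7363 ppt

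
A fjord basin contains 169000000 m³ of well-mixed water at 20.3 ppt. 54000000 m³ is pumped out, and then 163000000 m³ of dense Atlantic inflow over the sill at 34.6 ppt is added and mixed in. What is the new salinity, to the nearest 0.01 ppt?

28.68 ppt

Remaining after removal: 115,000,000 m³ at 20.3 ppt (salt = 2,334,500,000)
After addition: salt = 2,334,500,000 + 163,000,000×34.6 = 7,974,300,000; volume = 278,000,000 m³
S = 7,974,300,000 / 278,000,000 = 28.6845 ppt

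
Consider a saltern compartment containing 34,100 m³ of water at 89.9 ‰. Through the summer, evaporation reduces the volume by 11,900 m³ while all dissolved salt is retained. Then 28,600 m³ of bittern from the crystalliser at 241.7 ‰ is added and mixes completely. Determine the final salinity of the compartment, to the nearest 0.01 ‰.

196.42 ‰

After evaporation: salt = 34,100×89.9 = 3,065,590; volume = 34,100 − 11,900 = 22,200 m³
After mixing: salt = 3,065,590 + 28,600×241.7 = 9,978,210; volume = 22,200 + 28,600 = 50,800 m³
S = 9,978,210 / 50,800 = 196.4215 ‰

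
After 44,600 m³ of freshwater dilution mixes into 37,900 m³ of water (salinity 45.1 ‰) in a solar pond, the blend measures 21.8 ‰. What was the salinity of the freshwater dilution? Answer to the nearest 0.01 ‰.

Salt balance: 37,900×45.1 + 44,600×S = 82,500×21.8
1,709,290 + 44,600·S = 1,798,500
S = (1,798,500 − 1,709,290) / 44,600 = 2.0002 ‰

2.00 ‰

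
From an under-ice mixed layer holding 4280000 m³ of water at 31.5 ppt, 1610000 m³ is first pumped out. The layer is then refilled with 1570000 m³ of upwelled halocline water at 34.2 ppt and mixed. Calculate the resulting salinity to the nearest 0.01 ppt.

Remaining after removal: 2,670,000 m³ at 31.5 ppt (salt = 84,105,000)
After addition: salt = 84,105,000 + 1,570,000×34.2 = 137,799,000; volume = 4,240,000 m³
S = 137,799,000 / 4,240,000 = 32.4998 ppt

32.50 ppt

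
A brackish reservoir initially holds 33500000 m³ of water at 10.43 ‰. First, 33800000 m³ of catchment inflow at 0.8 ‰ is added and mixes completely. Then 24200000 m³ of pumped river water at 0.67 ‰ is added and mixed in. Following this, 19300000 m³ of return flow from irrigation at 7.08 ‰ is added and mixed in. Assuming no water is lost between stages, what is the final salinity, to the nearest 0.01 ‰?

By conservation of dissolved salt,
Initial salt = 33,500,000×10.43 = 349,405,000
After stage 1: salt = 349,405,000 + 33,800,000×0.8 = 376,445,000; volume = 67,300,000 m³; S = 5.594 ‰
After stage 2: salt = 376,445,000 + 24,200,000×0.67 = 392,659,000; volume = 91,500,000 m³; S = 4.291 ‰
After stage 3: salt = 392,659,000 + 19,300,000×7.08 = 529,303,000; volume = 110,800,000 m³
S = 529,303,000 / 110,800,000 = 4.7771 ‰

4.78 ‰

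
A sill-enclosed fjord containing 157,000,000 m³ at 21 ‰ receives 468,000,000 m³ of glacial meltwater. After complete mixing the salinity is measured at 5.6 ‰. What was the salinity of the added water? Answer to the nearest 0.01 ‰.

0.43 ‰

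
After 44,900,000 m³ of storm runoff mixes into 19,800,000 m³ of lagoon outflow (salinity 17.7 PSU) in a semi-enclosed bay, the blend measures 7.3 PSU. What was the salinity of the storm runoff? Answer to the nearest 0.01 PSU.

2.71 PSU

Salt balance: 19,800,000×17.7 + 44,900,000×S = 64,700,000×7.3
350,460,000 + 44,900,000·S = 472,310,000
S = (472,310,000 − 350,460,000) / 44,900,000 = 2.7138 PSU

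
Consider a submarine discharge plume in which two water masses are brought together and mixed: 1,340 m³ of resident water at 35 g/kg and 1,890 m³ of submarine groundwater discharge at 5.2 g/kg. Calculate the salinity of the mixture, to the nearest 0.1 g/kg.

17.6 g/kg

Conserving salt mass:
salt = 1,340×35 + 1,890×5.2 = 46,900 + 9,828 = 56,728
volume = 1,340 + 1,890 = 3,230 m³
S = 56,728 / 3,230 = 17.563 g/kg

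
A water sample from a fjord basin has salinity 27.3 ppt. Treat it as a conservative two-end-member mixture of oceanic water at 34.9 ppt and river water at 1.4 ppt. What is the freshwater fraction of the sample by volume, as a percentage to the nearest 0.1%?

Let f be the freshwater fraction. Salt balance per unit volume:
f×1.4 + (1−f)×34.9 = 27.3
f = (34.9 − 27.3) / (34.9 − 1.4) = 7.6/33.5 = 0.2269

22.7%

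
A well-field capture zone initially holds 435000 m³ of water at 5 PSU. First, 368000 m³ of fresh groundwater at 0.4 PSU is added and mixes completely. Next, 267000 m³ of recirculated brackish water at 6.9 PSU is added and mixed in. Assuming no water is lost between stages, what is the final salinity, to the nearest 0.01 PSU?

Weighted by volume,
Initial salt = 435,000×5 = 2,175,000
After stage 1: salt = 2,175,000 + 368,000×0.4 = 2,322,200; volume = 803,000 m³; S = 2.892 PSU
After stage 2: salt = 2,322,200 + 267,000×6.9 = 4,164,500; volume = 1,070,000 m³
S = 4,164,500 / 1,070,000 = 3.8921 PSU

3.89 PSU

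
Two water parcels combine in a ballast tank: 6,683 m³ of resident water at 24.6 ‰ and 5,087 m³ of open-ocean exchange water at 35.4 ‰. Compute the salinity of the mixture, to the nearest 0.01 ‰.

29.27 ‰

Mass of salt is conserved:
salt = 6,683×24.6 + 5,087×35.4 = 164,401.8 + 180,079.8 = 344,481.6
volume = 6,683 + 5,087 = 11,770 m³
S = 344,481.6 / 11,770 = 29.2678 ‰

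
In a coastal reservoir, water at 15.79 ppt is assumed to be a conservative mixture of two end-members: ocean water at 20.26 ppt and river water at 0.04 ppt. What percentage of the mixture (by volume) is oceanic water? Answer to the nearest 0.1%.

Let g be the oceanic fraction. Salt balance per unit volume:
g×20.26 + (1−g)×0.04 = 15.79
g = (15.79 − 0.04) / (20.26 − 0.04) = 15.75/20.22 = 0.7789

77.9%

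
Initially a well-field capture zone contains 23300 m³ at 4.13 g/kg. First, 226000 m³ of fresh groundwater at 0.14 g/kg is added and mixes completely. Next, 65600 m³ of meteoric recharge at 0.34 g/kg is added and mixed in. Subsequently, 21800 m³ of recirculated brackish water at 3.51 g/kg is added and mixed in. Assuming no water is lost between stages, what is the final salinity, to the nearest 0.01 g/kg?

Total salt / total volume:
Initial salt = 23,300×4.13 = 96,229
After stage 1: salt = 96,229 + 226,000×0.14 = 127,869; volume = 249,300 m³; S = 0.513 g/kg
After stage 2: salt = 127,869 + 65,600×0.34 = 150,173; volume = 314,900 m³; S = 0.477 g/kg
After stage 3: salt = 150,173 + 21,800×3.51 = 226,691; volume = 336,700 m³
S = 226,691 / 336,700 = 0.6733 g/kg

0.67 g/kg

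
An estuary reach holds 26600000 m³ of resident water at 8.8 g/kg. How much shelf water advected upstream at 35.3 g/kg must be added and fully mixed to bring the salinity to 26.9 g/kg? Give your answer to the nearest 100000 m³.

57300000 m³

Salt balance: 26,600,000×8.8 + V×35.3 = (26,600,000+V)×26.9
234,080,000 + 35.3V = 715,540,000 + 26.9V
481,460,000 = 8.4V
V = 57,316,666.67 m³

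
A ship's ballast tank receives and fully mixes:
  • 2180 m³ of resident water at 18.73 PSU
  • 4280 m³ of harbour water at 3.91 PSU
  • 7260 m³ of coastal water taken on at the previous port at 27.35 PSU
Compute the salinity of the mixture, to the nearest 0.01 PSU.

18.67 PSU

By conservation of dissolved salt,
salt = 2,180×18.73 + 4,280×3.91 + 7,260×27.35 = 40,831.4 + 16,734.8 + 198,561 = 256,127.2
volume = 2,180 + 4,280 + 7,260 = 13,720 m³
S = 256,127.2 / 13,720 = 18.6682 PSU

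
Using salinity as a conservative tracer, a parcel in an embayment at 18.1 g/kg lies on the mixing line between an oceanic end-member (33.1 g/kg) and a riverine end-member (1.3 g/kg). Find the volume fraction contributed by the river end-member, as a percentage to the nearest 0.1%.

47.2%

Let f be the freshwater fraction. Salt balance per unit volume:
f×1.3 + (1−f)×33.1 = 18.1
f = (33.1 − 18.1) / (33.1 − 1.3) = 15/31.8 = 0.4717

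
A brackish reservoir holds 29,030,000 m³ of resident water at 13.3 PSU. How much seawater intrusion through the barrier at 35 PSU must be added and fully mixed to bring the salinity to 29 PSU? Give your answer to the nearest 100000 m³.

Salt balance: 29,030,000×13.3 + V×35 = (29,030,000+V)×29
386,099,000 + 35V = 841,870,000 + 29V
455,771,000 = 6V
V = 75,961,833.33 m³

76000000 m³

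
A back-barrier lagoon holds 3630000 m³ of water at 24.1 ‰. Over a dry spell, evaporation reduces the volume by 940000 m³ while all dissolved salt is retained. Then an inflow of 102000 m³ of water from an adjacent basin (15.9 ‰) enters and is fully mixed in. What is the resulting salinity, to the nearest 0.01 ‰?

After evaporation: salt = 3,630,000×24.1 = 87,483,000; volume = 3,630,000 − 940,000 = 2,690,000 m³
After mixing: salt = 87,483,000 + 102,000×15.9 = 89,104,800; volume = 2,690,000 + 102,000 = 2,792,000 m³
S = 89,104,800 / 2,792,000 = 31.9143 ‰

31.91 ‰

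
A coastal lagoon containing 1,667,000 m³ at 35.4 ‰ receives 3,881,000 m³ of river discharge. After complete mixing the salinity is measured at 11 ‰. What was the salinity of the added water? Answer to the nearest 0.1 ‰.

0.5 ‰

Salt balance: 1,667,000×35.4 + 3,881,000×S = 5,548,000×11
59,011,800 + 3,881,000·S = 61,028,000
S = (61,028,000 − 59,011,800) / 3,881,000 = 0.5195 ‰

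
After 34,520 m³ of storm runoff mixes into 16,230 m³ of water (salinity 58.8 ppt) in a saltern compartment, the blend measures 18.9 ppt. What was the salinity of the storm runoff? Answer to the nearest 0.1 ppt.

0.1 ppt

Salt balance: 16,230×58.8 + 34,520×S = 50,750×18.9
954,324 + 34,520·S = 959,175
S = (959,175 − 954,324) / 34,520 = 0.1405 ppt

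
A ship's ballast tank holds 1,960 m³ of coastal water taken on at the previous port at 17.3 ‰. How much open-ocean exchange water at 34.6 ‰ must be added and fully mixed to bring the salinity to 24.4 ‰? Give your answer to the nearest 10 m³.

Salt balance: 1,960×17.3 + V×34.6 = (1,960+V)×24.4
33,908 + 34.6V = 47,824 + 24.4V
13,916 = 10.2V
V = 1,364.31 m³

1360 m³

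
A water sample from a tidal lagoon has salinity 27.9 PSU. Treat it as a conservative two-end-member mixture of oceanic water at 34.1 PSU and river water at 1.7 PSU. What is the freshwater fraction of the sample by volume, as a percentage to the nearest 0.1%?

19.1%

Let f be the freshwater fraction. Salt balance per unit volume:
f×1.7 + (1−f)×34.1 = 27.9
f = (34.1 − 27.9) / (34.1 − 1.7) = 6.2/32.4 = 0.1914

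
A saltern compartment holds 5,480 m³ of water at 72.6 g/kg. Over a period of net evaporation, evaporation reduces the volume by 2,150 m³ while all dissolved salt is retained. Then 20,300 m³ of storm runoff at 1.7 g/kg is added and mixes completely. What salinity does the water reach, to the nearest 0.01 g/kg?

After evaporation: salt = 5,480×72.6 = 397,848; volume = 5,480 − 2,150 = 3,330 m³
After mixing: salt = 397,848 + 20,300×1.7 = 432,358; volume = 3,330 + 20,300 = 23,630 m³
S = 432,358 / 23,630 = 18.297 g/kg

18.30 g/kg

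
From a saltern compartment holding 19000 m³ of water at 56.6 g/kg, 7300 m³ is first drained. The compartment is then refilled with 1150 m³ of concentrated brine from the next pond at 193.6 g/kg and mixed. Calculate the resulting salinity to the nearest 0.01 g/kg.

68.86 g/kg

Remaining after removal: 11,700 m³ at 56.6 g/kg (salt = 662,220)
After addition: salt = 662,220 + 1,150×193.6 = 884,860; volume = 12,850 m³
S = 884,860 / 12,850 = 68.8607 g/kg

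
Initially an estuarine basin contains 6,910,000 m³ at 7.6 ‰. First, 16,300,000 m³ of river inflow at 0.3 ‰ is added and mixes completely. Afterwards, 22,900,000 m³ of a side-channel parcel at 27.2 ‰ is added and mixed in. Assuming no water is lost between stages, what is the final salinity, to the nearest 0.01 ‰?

Conserving salt mass:
Initial salt = 6,910,000×7.6 = 52,516,000
After stage 1: salt = 52,516,000 + 16,300,000×0.3 = 57,406,000; volume = 23,210,000 m³; S = 2.473 ‰
After stage 2: salt = 57,406,000 + 22,900,000×27.2 = 680,286,000; volume = 46,110,000 m³
S = 680,286,000 / 46,110,000 = 14.7535 ‰

14.75 ‰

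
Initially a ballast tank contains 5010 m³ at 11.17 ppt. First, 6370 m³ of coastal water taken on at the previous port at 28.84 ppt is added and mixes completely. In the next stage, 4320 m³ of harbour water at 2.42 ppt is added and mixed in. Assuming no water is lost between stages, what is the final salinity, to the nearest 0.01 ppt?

15.93 ppt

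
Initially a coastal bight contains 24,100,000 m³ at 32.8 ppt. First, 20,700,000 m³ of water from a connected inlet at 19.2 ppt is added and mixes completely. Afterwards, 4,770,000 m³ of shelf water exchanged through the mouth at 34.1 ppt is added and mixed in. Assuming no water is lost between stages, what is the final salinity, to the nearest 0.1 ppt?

27.2 ppt

Total salt / total volume:
Initial salt = 24,100,000×32.8 = 790,480,000
After stage 1: salt = 790,480,000 + 20,700,000×19.2 = 1,187,920,000; volume = 44,800,000 m³; S = 26.516 ppt
After stage 2: salt = 1,187,920,000 + 4,770,000×34.1 = 1,350,577,000; volume = 49,570,000 m³
S = 1,350,577,000 / 49,570,000 = 27.2459 ppt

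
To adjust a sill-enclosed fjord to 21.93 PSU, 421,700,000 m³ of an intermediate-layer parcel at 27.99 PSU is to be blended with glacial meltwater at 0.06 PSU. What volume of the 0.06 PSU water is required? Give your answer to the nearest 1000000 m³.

117000000 m³

Salt balance: 421,700,000×27.99 + V×0.06 = (421,700,000+V)×21.93
11,803,383,000 + 0.06V = 9,247,881,000 + 21.93V
2,555,502,000 = 21.87V
V = 116,849,657.06 m³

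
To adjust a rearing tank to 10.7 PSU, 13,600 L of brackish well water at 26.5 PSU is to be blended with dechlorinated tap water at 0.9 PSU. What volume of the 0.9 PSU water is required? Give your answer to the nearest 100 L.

Salt balance: 13,600×26.5 + V×0.9 = (13,600+V)×10.7
360,400 + 0.9V = 145,520 + 10.7V
214,880 = 9.8V
V = 21,926.53 L

21900 L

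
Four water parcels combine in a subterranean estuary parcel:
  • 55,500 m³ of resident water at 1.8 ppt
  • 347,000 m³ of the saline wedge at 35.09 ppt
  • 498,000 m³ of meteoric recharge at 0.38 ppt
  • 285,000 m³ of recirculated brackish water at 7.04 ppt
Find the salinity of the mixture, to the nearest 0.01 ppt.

Mass of salt is conserved:
salt = 55,500×1.8 + 347,000×35.09 + 498,000×0.38 + 285,000×7.04 = 99,900 + 12,176,230 + 189,240 + 2,006,400 = 14,471,770
volume = 55,500 + 347,000 + 498,000 + 285,000 = 1,185,500 m³
S = 14,471,770 / 1,185,500 = 12.2073 ppt

12.21 ppt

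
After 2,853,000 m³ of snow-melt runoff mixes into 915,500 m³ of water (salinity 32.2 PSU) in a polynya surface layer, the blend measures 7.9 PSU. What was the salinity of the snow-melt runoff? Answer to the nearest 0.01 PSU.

Salt balance: 915,500×32.2 + 2,853,000×S = 3,768,500×7.9
29,479,100 + 2,853,000·S = 29,771,150
S = (29,771,150 − 29,479,100) / 2,853,000 = 0.1024 PSU

0.10 PSU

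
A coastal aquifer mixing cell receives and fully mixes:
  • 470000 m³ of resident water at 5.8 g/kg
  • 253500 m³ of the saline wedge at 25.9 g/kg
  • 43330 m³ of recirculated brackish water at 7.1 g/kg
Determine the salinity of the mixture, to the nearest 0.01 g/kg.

By conservation of dissolved salt,
salt = 470,000×5.8 + 253,500×25.9 + 43,330×7.1 = 2,726,000 + 6,565,650 + 307,643 = 9,599,293
volume = 470,000 + 253,500 + 43,330 = 766,830 m³
S = 9,599,293 / 766,830 = 12.5182 g/kg

12.52 g/kg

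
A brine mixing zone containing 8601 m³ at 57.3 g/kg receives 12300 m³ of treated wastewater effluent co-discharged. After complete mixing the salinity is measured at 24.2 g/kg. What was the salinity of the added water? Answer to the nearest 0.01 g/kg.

1.05 g/kg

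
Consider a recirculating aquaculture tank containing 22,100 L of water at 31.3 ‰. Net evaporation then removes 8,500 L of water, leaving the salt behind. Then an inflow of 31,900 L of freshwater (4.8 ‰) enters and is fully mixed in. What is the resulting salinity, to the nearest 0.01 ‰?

18.57 ‰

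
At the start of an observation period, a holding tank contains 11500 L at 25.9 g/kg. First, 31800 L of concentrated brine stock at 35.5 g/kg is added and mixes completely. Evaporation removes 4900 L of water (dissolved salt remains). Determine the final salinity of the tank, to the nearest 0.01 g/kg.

37.15 g/kg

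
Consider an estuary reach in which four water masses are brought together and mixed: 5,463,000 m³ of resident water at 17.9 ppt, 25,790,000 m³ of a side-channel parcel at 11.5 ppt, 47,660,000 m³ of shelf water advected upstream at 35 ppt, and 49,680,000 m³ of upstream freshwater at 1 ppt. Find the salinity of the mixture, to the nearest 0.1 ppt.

16.4 ppt

Salt balance:
salt = 5,463,000×17.9 + 25,790,000×11.5 + 47,660,000×35 + 49,680,000×1 = 97,787,700 + 296,585,000 + 1,668,100,000 + 49,680,000 = 2,112,152,700
volume = 5,463,000 + 25,790,000 + 47,660,000 + 49,680,000 = 128,593,000 m³
S = 2,112,152,700 / 128,593,000 = 16.425 ppt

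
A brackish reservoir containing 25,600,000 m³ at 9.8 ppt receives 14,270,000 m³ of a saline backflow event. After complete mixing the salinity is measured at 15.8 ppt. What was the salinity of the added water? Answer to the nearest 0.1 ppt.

Salt balance: 25,600,000×9.8 + 14,270,000×S = 39,870,000×15.8
250,880,000 + 14,270,000·S = 629,946,000
S = (629,946,000 − 250,880,000) / 14,270,000 = 26.5638 ppt

26.6 ppt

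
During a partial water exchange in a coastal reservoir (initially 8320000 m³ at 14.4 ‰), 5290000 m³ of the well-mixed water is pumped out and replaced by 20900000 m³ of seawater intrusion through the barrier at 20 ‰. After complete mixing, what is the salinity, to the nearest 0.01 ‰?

19.29 ‰

Remaining after removal: 3,030,000 m³ at 14.4 ‰ (salt = 43,632,000)
After addition: salt = 43,632,000 + 20,900,000×20 = 461,632,000; volume = 23,930,000 m³
S = 461,632,000 / 23,930,000 = 19.2909 ‰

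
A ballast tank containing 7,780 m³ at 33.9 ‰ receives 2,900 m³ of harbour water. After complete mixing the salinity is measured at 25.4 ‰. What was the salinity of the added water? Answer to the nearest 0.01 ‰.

2.60 ‰

Salt balance: 7,780×33.9 + 2,900×S = 10,680×25.4
263,742 + 2,900·S = 271,272
S = (271,272 − 263,742) / 2,900 = 2.5966 ‰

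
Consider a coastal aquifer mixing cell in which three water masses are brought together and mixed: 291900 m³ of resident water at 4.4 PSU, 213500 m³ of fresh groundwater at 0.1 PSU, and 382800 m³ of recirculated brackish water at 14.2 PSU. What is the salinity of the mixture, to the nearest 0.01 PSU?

7.59 PSU

Mass of salt is conserved:
salt = 291,900×4.4 + 213,500×0.1 + 382,800×14.2 = 1,284,360 + 21,350 + 5,435,760 = 6,741,470
volume = 291,900 + 213,500 + 382,800 = 888,200 m³
S = 6,741,470 / 888,200 = 7.59 PSU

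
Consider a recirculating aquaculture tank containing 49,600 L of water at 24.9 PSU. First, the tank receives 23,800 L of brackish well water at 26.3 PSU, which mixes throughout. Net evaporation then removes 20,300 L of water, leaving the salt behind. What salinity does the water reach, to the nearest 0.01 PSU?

35.05 PSU

After mixing: salt = 49,600×24.9 + 23,800×26.3 = 1,860,980; volume = 73,400 L
After evaporation: salt unchanged = 1,860,980; volume = 73,400 − 20,300 = 53,100 L
S = 1,860,980 / 53,100 = 35.0467 PSU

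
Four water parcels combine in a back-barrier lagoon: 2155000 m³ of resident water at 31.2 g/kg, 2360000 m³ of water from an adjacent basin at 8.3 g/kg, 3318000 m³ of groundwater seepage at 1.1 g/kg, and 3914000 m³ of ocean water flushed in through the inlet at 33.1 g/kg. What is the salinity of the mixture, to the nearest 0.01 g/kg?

Weighted by volume,
salt = 2,155,000×31.2 + 2,360,000×8.3 + 3,318,000×1.1 + 3,914,000×33.1 = 67,236,000 + 19,588,000 + 3,649,800 + 129,553,400 = 220,027,200
volume = 2,155,000 + 2,360,000 + 3,318,000 + 3,914,000 = 11,747,000 m³
S = 220,027,200 / 11,747,000 = 18.7305 g/kg

18.73 g/kg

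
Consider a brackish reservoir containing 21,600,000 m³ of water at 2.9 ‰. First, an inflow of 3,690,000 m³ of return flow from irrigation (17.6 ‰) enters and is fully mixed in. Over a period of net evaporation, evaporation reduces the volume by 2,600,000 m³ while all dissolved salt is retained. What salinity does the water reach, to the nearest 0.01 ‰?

After mixing: salt = 21,600,000×2.9 + 3,690,000×17.6 = 127,584,000; volume = 25,290,000 m³
After evaporation: salt unchanged = 127,584,000; volume = 25,290,000 − 2,600,000 = 22,690,000 m³
S = 127,584,000 / 22,690,000 = 5.6229 ‰

5.62 ‰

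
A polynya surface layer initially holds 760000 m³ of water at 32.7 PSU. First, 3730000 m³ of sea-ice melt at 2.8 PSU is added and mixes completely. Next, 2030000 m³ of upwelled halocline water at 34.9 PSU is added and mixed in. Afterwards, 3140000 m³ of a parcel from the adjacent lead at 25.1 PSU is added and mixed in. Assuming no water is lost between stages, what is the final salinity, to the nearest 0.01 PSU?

19.15 PSU

Total salt / total volume:
Initial salt = 760,000×32.7 = 24,852,000
After stage 1: salt = 24,852,000 + 3,730,000×2.8 = 35,296,000; volume = 4,490,000 m³; S = 7.861 PSU
After stage 2: salt = 35,296,000 + 2,030,000×34.9 = 106,143,000; volume = 6,520,000 m³; S = 16.28 PSU
After stage 3: salt = 106,143,000 + 3,140,000×25.1 = 184,957,000; volume = 9,660,000 m³
S = 184,957,000 / 9,660,000 = 19.1467 PSU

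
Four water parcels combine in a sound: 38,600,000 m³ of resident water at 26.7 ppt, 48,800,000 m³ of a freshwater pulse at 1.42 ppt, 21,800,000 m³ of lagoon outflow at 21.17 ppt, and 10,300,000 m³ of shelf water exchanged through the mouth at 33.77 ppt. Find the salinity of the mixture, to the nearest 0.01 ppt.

15.98 ppt

Conserving salt mass:
salt = 38,600,000×26.7 + 48,800,000×1.42 + 21,800,000×21.17 + 10,300,000×33.77 = 1,030,620,000 + 69,296,000 + 461,506,000 + 347,831,000 = 1,909,253,000
volume = 38,600,000 + 48,800,000 + 21,800,000 + 10,300,000 = 119,500,000 m³
S = 1,909,253,000 / 119,500,000 = 15.977 ppt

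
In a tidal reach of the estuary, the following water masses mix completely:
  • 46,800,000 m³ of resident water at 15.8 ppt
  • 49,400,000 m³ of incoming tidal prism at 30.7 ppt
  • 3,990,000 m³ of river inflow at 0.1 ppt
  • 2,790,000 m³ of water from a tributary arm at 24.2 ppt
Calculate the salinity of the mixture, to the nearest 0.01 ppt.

22.57 ppt

Total salt / total volume:
salt = 46,800,000×15.8 + 49,400,000×30.7 + 3,990,000×0.1 + 2,790,000×24.2 = 739,440,000 + 1,516,580,000 + 399,000 + 67,518,000 = 2,323,937,000
volume = 46,800,000 + 49,400,000 + 3,990,000 + 2,790,000 = 102,980,000 m³
S = 2,323,937,000 / 102,980,000 = 22.5669 ppt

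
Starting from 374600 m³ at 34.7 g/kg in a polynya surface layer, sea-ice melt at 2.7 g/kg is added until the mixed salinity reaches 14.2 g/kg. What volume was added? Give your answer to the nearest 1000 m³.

668000 m³

Salt balance: 374,600×34.7 + V×2.7 = (374,600+V)×14.2
12,998,620 + 2.7V = 5,319,320 + 14.2V
7,679,300 = 11.5V
V = 667,765.22 m³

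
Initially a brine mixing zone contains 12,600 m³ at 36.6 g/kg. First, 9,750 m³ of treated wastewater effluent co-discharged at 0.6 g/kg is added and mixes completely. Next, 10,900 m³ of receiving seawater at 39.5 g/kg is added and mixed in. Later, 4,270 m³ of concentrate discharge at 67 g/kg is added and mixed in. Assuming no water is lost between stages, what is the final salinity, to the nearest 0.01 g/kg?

Weighted by volume,
Initial salt = 12,600×36.6 = 461,160
After stage 1: salt = 461,160 + 9,750×0.6 = 467,010; volume = 22,350 m³; S = 20.895 g/kg
After stage 2: salt = 467,010 + 10,900×39.5 = 897,560; volume = 33,250 m³; S = 26.994 g/kg
After stage 3: salt = 897,560 + 4,270×67 = 1,183,650; volume = 37,520 m³
S = 1,183,650 / 37,520 = 31.5472 g/kg

31.55 g/kg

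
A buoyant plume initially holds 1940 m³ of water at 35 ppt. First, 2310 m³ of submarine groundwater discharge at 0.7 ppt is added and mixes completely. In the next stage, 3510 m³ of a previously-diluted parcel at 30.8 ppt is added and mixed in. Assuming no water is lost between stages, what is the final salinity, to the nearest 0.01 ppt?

22.89 ppt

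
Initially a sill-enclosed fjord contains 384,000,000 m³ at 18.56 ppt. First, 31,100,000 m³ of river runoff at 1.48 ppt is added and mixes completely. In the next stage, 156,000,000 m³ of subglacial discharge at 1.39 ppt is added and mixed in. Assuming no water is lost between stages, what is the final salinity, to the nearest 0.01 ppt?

Conserving salt mass:
Initial salt = 384,000,000×18.56 = 7,127,040,000
After stage 1: salt = 7,127,040,000 + 31,100,000×1.48 = 7,173,068,000; volume = 415,100,000 m³; S = 17.28 ppt
After stage 2: salt = 7,173,068,000 + 156,000,000×1.39 = 7,389,908,000; volume = 571,100,000 m³
S = 7,389,908,000 / 571,100,000 = 12.9398 ppt

12.94 ppt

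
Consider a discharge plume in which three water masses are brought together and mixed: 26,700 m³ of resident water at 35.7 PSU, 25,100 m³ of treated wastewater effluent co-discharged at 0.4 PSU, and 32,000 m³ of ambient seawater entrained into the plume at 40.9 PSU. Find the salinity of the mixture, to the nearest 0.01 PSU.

Conserving salt mass:
salt = 26,700×35.7 + 25,100×0.4 + 32,000×40.9 = 953,190 + 10,040 + 1,308,800 = 2,272,030
volume = 26,700 + 25,100 + 32,000 = 83,800 m³
S = 2,272,030 / 83,800 = 27.1125 PSU

27.11 PSU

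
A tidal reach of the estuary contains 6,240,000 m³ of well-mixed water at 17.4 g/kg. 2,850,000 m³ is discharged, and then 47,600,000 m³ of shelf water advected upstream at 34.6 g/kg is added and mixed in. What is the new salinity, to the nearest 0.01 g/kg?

33.46 g/kg

Remaining after removal: 3,390,000 m³ at 17.4 g/kg (salt = 58,986,000)
After addition: salt = 58,986,000 + 47,600,000×34.6 = 1,705,946,000; volume = 50,990,000 m³
S = 1,705,946,000 / 50,990,000 = 33.4565 g/kg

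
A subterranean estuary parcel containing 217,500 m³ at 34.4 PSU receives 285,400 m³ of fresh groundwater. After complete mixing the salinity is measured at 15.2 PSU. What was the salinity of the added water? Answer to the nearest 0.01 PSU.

0.57 PSU

Salt balance: 217,500×34.4 + 285,400×S = 502,900×15.2
7,482,000 + 285,400·S = 7,644,080
S = (7,644,080 − 7,482,000) / 285,400 = 0.5679 PSU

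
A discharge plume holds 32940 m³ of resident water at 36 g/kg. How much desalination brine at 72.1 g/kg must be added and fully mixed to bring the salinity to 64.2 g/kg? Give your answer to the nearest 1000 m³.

118000 m³

Salt balance: 32,940×36 + V×72.1 = (32,940+V)×64.2
1,185,840 + 72.1V = 2,114,748 + 64.2V
928,908 = 7.9V
V = 117,583.29 m³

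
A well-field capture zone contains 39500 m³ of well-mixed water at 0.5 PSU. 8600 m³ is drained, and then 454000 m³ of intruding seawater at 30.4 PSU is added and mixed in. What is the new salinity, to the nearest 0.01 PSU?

28.49 PSU

Remaining after removal: 30,900 m³ at 0.5 PSU (salt = 15,450)
After addition: salt = 15,450 + 454,000×30.4 = 13,817,050; volume = 484,900 m³
S = 13,817,050 / 484,900 = 28.4946 PSU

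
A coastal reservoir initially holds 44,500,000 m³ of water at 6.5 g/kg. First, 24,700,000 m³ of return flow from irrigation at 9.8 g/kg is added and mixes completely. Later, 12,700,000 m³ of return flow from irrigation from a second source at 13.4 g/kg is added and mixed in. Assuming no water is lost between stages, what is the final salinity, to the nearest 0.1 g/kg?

8.6 g/kg

Mass of salt is conserved:
Initial salt = 44,500,000×6.5 = 289,250,000
After stage 1: salt = 289,250,000 + 24,700,000×9.8 = 531,310,000; volume = 69,200,000 m³; S = 7.678 g/kg
After stage 2: salt = 531,310,000 + 12,700,000×13.4 = 701,490,000; volume = 81,900,000 m³
S = 701,490,000 / 81,900,000 = 8.5652 g/kg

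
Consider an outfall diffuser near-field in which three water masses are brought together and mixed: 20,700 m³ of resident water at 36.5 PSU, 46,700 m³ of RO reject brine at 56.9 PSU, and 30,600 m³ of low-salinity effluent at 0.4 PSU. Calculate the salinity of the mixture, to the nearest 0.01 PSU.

Mass of salt is conserved:
salt = 20,700×36.5 + 46,700×56.9 + 30,600×0.4 = 755,550 + 2,657,230 + 12,240 = 3,425,020
volume = 20,700 + 46,700 + 30,600 = 98,000 m³
S = 3,425,020 / 98,000 = 34.9492 PSU

34.95 PSU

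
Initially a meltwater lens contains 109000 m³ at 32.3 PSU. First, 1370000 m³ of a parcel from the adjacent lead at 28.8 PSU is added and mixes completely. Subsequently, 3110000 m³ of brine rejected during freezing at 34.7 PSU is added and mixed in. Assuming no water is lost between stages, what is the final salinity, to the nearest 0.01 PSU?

32.88 PSU

Weighted by volume,
Initial salt = 109,000×32.3 = 3,520,700
After stage 1: salt = 3,520,700 + 1,370,000×28.8 = 42,976,700; volume = 1,479,000 m³; S = 29.058 PSU
After stage 2: salt = 42,976,700 + 3,110,000×34.7 = 150,893,700; volume = 4,589,000 m³
S = 150,893,700 / 4,589,000 = 32.8816 PSU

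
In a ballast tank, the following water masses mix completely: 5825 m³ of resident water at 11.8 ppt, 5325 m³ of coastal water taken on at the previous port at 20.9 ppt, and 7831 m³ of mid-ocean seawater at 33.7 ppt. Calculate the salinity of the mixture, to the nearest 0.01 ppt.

Weighted by volume,
salt = 5,825×11.8 + 5,325×20.9 + 7,831×33.7 = 68,735 + 111,292.5 + 263,904.7 = 443,932.2
volume = 5,825 + 5,325 + 7,831 = 18,981 m³
S = 443,932.2 / 18,981 = 23.3882 ppt

23.39 ppt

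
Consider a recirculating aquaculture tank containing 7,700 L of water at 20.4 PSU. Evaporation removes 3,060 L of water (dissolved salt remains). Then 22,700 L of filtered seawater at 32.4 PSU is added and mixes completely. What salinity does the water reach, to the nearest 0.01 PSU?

After evaporation: salt = 7,700×20.4 = 157,080; volume = 7,700 − 3,060 = 4,640 L
After mixing: salt = 157,080 + 22,700×32.4 = 892,560; volume = 4,640 + 22,700 = 27,340 L
S = 892,560 / 27,340 = 32.6467 PSU

32.65 PSU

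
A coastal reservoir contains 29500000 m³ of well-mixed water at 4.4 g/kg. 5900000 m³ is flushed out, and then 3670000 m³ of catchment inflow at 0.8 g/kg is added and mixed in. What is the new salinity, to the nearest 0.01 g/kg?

3.92 g/kg

Remaining after removal: 23,600,000 m³ at 4.4 g/kg (salt = 103,840,000)
After addition: salt = 103,840,000 + 3,670,000×0.8 = 106,776,000; volume = 27,270,000 m³
S = 106,776,000 / 27,270,000 = 3.9155 g/kg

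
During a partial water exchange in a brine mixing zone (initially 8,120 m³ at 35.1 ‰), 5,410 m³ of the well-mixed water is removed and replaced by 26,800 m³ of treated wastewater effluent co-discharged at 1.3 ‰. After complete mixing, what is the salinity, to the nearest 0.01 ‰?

Remaining after removal: 2,710 m³ at 35.1 ‰ (salt = 95,121)
After addition: salt = 95,121 + 26,800×1.3 = 129,961; volume = 29,510 m³
S = 129,961 / 29,510 = 4.404 ‰

4.40 ‰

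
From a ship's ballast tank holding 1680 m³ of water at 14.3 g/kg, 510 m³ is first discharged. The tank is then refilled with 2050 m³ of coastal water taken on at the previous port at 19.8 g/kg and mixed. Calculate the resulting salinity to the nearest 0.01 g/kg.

Remaining after removal: 1,170 m³ at 14.3 g/kg (salt = 16,731)
After addition: salt = 16,731 + 2,050×19.8 = 57,321; volume = 3,220 m³
S = 57,321 / 3,220 = 17.8016 g/kg

17.80 g/kg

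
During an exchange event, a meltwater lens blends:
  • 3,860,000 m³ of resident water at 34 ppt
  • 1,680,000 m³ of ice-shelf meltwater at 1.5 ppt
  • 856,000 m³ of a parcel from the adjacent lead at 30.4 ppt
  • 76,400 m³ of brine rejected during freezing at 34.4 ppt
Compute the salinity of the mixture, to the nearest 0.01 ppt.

By conservation of dissolved salt,
salt = 3,860,000×34 + 1,680,000×1.5 + 856,000×30.4 + 76,400×34.4 = 131,240,000 + 2,520,000 + 26,022,400 + 2,628,160 = 162,410,560
volume = 3,860,000 + 1,680,000 + 856,000 + 76,400 = 6,472,400 m³
S = 162,410,560 / 6,472,400 = 25.0928 ppt

25.09 ppt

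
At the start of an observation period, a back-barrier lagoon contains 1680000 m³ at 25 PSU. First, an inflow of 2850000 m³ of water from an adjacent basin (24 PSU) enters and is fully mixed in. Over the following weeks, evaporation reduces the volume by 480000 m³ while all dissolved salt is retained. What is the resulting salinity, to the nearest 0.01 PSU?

After mixing: salt = 1,680,000×25 + 2,850,000×24 = 110,400,000; volume = 4,530,000 m³
After evaporation: salt unchanged = 110,400,000; volume = 4,530,000 − 480,000 = 4,050,000 m³
S = 110,400,000 / 4,050,000 = 27.2593 PSU

27.26 PSU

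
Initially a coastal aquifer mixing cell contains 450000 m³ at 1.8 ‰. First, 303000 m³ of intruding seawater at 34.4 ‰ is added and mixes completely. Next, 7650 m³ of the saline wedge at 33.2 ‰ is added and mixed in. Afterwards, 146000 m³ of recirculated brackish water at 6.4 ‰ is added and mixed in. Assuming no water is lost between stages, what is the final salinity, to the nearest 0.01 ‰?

Total salt / total volume:
Initial salt = 450,000×1.8 = 810,000
After stage 1: salt = 810,000 + 303,000×34.4 = 11,233,200; volume = 753,000 m³; S = 14.918 ‰
After stage 2: salt = 11,233,200 + 7,650×33.2 = 11,487,180; volume = 760,650 m³; S = 15.102 ‰
After stage 3: salt = 11,487,180 + 146,000×6.4 = 12,421,580; volume = 906,650 m³
S = 12,421,580 / 906,650 = 13.7005 ‰

13.70 ‰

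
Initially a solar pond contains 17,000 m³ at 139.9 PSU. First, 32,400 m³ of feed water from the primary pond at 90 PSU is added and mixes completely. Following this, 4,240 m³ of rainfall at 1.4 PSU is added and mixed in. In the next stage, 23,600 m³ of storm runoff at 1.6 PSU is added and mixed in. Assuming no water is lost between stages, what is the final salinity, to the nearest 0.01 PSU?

69.11 PSU

Mass of salt is conserved:
Initial salt = 17,000×139.9 = 2,378,300
After stage 1: salt = 2,378,300 + 32,400×90 = 5,294,300; volume = 49,400 m³; S = 107.172 PSU
After stage 2: salt = 5,294,300 + 4,240×1.4 = 5,300,236; volume = 53,640 m³; S = 98.811 PSU
After stage 3: salt = 5,300,236 + 23,600×1.6 = 5,337,996; volume = 77,240 m³
S = 5,337,996 / 77,240 = 69.1092 PSU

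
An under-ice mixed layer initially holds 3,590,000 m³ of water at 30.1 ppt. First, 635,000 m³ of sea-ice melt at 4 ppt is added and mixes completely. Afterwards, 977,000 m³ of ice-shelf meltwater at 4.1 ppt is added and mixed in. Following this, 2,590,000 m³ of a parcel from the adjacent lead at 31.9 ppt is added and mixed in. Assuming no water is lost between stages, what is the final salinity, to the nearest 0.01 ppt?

25.31 ppt

Conserving salt mass:
Initial salt = 3,590,000×30.1 = 108,059,000
After stage 1: salt = 108,059,000 + 635,000×4 = 110,599,000; volume = 4,225,000 m³; S = 26.177 ppt
After stage 2: salt = 110,599,000 + 977,000×4.1 = 114,604,700; volume = 5,202,000 m³; S = 22.031 ppt
After stage 3: salt = 114,604,700 + 2,590,000×31.9 = 197,225,700; volume = 7,792,000 m³
S = 197,225,700 / 7,792,000 = 25.3113 ppt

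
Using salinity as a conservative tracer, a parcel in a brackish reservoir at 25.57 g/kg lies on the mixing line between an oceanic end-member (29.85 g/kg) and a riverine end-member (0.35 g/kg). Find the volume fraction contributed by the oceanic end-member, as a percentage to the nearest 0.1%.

Let g be the oceanic fraction. Salt balance per unit volume:
g×29.85 + (1−g)×0.35 = 25.57
g = (25.57 − 0.35) / (29.85 − 0.35) = 25.22/29.5 = 0.8549

85.5%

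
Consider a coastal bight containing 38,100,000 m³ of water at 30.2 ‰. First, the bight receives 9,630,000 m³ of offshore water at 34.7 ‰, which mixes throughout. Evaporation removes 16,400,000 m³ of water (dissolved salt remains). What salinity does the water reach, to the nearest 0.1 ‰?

47.4 ‰

After mixing: salt = 38,100,000×30.2 + 9,630,000×34.7 = 1,484,781,000; volume = 47,730,000 m³
After evaporation: salt unchanged = 1,484,781,000; volume = 47,730,000 − 16,400,000 = 31,330,000 m³
S = 1,484,781,000 / 31,330,000 = 47.3917 ‰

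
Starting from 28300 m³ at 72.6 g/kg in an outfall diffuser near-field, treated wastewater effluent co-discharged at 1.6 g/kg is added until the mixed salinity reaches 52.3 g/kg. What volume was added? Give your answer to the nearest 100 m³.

11300 m³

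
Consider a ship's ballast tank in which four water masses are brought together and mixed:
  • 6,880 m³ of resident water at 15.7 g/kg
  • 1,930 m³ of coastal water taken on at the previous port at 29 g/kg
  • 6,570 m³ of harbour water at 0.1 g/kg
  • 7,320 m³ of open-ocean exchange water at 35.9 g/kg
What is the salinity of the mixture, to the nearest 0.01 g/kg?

18.83 g/kg

Mass of salt is conserved:
salt = 6,880×15.7 + 1,930×29 + 6,570×0.1 + 7,320×35.9 = 108,016 + 55,970 + 657 + 262,788 = 427,431
volume = 6,880 + 1,930 + 6,570 + 7,320 = 22,700 m³
S = 427,431 / 22,700 = 18.8296 g/kg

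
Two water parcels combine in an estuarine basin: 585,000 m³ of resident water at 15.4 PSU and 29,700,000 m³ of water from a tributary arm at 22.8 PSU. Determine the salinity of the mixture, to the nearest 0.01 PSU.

22.66 PSU

Total salt / total volume:
salt = 585,000×15.4 + 29,700,000×22.8 = 9,009,000 + 677,160,000 = 686,169,000
volume = 585,000 + 29,700,000 = 30,285,000 m³
S = 686,169,000 / 30,285,000 = 22.6571 PSU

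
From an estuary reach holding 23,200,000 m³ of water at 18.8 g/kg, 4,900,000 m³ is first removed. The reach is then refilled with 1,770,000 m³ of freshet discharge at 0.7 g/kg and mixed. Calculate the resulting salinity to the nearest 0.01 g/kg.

17.20 g/kg

Remaining after removal: 18,300,000 m³ at 18.8 g/kg (salt = 344,040,000)
After addition: salt = 344,040,000 + 1,770,000×0.7 = 345,279,000; volume = 20,070,000 m³
S = 345,279,000 / 20,070,000 = 17.2037 g/kg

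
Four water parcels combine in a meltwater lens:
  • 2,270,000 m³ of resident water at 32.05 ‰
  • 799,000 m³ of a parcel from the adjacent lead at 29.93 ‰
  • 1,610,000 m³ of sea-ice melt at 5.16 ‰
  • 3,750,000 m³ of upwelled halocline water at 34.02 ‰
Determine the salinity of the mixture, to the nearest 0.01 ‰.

27.59 ‰

Mass of salt is conserved:
salt = 2,270,000×32.05 + 799,000×29.93 + 1,610,000×5.16 + 3,750,000×34.02 = 72,753,500 + 23,914,070 + 8,307,600 + 127,575,000 = 232,550,170
volume = 2,270,000 + 799,000 + 1,610,000 + 3,750,000 = 8,429,000 m³
S = 232,550,170 / 8,429,000 = 27.5893 ‰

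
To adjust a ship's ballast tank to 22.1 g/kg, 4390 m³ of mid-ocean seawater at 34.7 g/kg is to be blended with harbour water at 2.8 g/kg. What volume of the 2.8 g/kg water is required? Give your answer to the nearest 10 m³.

2870 m³

Salt balance: 4,390×34.7 + V×2.8 = (4,390+V)×22.1
152,333 + 2.8V = 97,019 + 22.1V
55,314 = 19.3V
V = 2,866.01 m³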